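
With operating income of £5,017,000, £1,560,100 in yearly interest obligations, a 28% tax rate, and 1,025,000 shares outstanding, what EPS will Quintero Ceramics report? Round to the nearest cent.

£2.43

Interest = £1,560,100.00, so EBT = £5,017,000 − £1,560,100.00 = £3,456,900.00.
Net income = £3,456,900.00 × (1 − 0.28) = £2,488,968.00.
EPS = £2,488,968.00 ÷ 1,025,000 = £2.43.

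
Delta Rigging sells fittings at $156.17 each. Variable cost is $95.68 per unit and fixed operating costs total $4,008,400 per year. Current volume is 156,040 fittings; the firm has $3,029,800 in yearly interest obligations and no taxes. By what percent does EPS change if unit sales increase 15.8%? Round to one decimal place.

+62.1%

Contribution at this volume is 156,040 × $60.49 = $9,438,859.60.
Subtracting fixed costs: EBIT = $9,438,859.60 − $4,008,400 = $5,430,459.60.
After interest of $3,029,800.00, pre-tax earnings = $2,400,659.60.
DCL = total CM / (EBIT − I) = $9,438,859.60 / $2,400,659.60 = 3.9318.
EPS therefore changes by 3.9318 × (+15.8%) = +62.1%.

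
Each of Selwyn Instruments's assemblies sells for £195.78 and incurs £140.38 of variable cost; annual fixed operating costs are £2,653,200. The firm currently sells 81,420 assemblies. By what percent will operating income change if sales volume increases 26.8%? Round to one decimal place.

At 81,420 units, contribution = 81,420 × £55.40 = £4,510,668.00.
EBIT = £4,510,668.00 − £2,653,200 = £1,857,468.00.
Degree of operating leverage = £4,510,668.00 / £1,857,468.00 = 2.4284.
%ΔEBIT = DOL × %ΔSales = 2.4284 × +26.8% = +65.1%.

+65.1%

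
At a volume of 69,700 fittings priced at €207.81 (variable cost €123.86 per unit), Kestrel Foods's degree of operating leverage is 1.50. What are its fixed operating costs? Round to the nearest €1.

€1,950,438

Total contribution margin = 69,700 × €83.95 = €5,851,315.00.
DOL = contribution / EBIT, so EBIT = €5,851,315.00 / 1.50 = €3,900,876.67.
Fixed costs = CM − EBIT = €5,851,315.00 − €3,900,876.67 = €1,950,438.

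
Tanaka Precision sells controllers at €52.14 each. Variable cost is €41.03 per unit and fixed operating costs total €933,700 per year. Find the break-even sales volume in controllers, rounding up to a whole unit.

Unit CM = price − variable cost = €52.14 − €41.03 = €11.11.
Break-even volume = fixed costs ÷ CM per unit = €933,700 ÷ €11.11 = 84,041.40, so 84,042 controllers.

84,042 controllers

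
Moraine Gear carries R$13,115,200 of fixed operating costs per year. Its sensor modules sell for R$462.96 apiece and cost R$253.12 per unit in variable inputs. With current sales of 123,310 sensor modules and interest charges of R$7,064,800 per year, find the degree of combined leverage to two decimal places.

4.54

At 123,310 units, contribution = 123,310 × R$209.84 = R$25,875,370.40.
Subtracting fixed costs: EBIT = R$25,875,370.40 − R$13,115,200 = R$12,760,170.40. Interest = R$7,064,800.00, so EBIT − I = R$5,695,370.40.
Degree of total leverage = total CM / (EBIT − interest) = R$25,875,370.40 / R$5,695,370.40 = 4.5432.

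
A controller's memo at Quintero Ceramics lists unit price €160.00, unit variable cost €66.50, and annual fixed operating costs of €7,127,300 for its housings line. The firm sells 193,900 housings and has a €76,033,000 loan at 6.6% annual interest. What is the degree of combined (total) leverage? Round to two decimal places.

3.03

Total contribution margin = 193,900 × €93.50 = €18,129,650.00.
Subtracting fixed costs: EBIT = €18,129,650.00 − €7,127,300 = €11,002,350.00. Interest = €5,018,178.00, so EBIT − I = €5,984,172.00.
Degree of total leverage = total CM / (EBIT − interest) = €18,129,650.00 / €5,984,172.00 = 3.0296.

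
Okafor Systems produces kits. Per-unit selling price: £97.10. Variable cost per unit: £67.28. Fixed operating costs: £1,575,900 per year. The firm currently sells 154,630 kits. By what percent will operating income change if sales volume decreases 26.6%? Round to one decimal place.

-40.4%

Total contribution margin = 154,630 × £29.82 = £4,611,066.60.
Subtracting fixed costs: EBIT = £4,611,066.60 − £1,575,900 = £3,035,166.60.
Degree of operating leverage = £4,611,066.60 / £3,035,166.60 = 1.5192.
So EBIT moves 1.5192 × (-26.6%) = -40.4%.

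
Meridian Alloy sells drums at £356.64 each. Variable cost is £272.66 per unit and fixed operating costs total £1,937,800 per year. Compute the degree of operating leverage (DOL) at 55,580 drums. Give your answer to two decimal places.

Contribution at this volume is 55,580 × £83.98 = £4,667,608.40.
Subtracting fixed costs: EBIT = £4,667,608.40 − £1,937,800 = £2,729,808.40.
DOL = contribution ÷ EBIT = £4,667,608.40 ÷ £2,729,808.40 = 1.7099.

1.71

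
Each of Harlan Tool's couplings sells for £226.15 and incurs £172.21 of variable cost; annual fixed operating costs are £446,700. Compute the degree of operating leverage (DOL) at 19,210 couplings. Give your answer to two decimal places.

At 19,210 units, contribution = 19,210 × £53.94 = £1,036,187.40.
Subtracting fixed costs: EBIT = £1,036,187.40 − £446,700 = £589,487.40.
Degree of operating leverage = £1,036,187.40 / £589,487.40 = 1.7578.

1.76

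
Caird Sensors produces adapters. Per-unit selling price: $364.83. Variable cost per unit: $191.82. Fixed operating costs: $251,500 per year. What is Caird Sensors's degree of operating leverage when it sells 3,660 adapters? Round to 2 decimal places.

1.66

Total contribution margin = 3,660 × $173.01 = $633,216.60.
Subtracting fixed costs: EBIT = $633,216.60 − $251,500 = $381,716.60.
Degree of operating leverage = $633,216.60 / $381,716.60 = 1.6589.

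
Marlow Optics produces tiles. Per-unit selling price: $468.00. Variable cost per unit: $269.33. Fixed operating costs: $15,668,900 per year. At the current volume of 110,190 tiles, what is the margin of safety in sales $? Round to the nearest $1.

$14,658,238

Unit CM = price − variable cost = $468.00 − $269.33 = $198.67. Break-even units = $15,668,900 ÷ $198.67 = 78,868.98; break-even revenue = 78,868.98 × $468.00 = $36,910,682.04.
Current sales = 110,190 × $468.00 = $51,568,920.00.
Margin of safety = $51,568,920.00 − $36,910,682.04 = $14,658,238.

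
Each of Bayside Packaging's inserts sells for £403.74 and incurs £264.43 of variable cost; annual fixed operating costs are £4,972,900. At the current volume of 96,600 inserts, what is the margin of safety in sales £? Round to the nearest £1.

Contribution margin per unit = £403.74 − £264.43 = £139.31. Break-even units = £4,972,900 ÷ £139.31 = 35,696.65; break-even revenue = 35,696.65 × £403.74 = £14,412,164.57.
Current sales = 96,600 × £403.74 = £39,001,284.00.
Margin of safety = £39,001,284.00 − £14,412,164.57 = £24,589,119.

£24,589,119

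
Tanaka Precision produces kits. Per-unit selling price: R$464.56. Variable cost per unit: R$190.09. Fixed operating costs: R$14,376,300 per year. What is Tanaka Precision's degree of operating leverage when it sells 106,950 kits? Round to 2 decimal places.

At 106,950 units, contribution = 106,950 × R$274.47 = R$29,354,566.50.
EBIT = R$29,354,566.50 − R$14,376,300 = R$14,978,266.50.
So DOL = total CM / EBIT = R$29,354,566.50 / R$14,978,266.50 = 1.9598.

1.96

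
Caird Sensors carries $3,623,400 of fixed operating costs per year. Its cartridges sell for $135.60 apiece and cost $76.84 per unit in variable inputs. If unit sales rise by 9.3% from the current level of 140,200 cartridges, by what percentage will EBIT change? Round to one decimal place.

+16.6%

Total contribution margin = 140,200 × $58.76 = $8,238,152.00.
Subtracting fixed costs: EBIT = $8,238,152.00 − $3,623,400 = $4,614,752.00.
So DOL = total CM / EBIT = $8,238,152.00 / $4,614,752.00 = 1.7852.
Operating income changes by 1.7852 × +9.3% = +16.6%.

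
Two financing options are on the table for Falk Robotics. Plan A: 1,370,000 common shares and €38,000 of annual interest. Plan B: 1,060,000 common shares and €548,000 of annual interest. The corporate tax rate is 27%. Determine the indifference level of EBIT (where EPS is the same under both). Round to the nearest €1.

€2,291,871

Set EPS_A = EPS_B: (EBIT − €38,000)(1 − 0.27) ÷ 1,370,000 = (EBIT − €548,000)(1 − 0.27) ÷ 1,060,000.
Cancelling (1 − t) and cross-multiplying: 1,060,000·(EBIT − 38,000) = 1,370,000·(EBIT − 548,000).
Solving, EBIT = (548,000·1,370,000 − 38,000·1,060,000) / (1,370,000 − 1,060,000) = 710,480,000,000 / 310,000 = 2,291,870.97.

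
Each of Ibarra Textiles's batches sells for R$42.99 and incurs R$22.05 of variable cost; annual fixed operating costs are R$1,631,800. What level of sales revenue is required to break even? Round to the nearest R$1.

CM per unit = R$42.99 − R$22.05 = R$20.94; CM ratio = R$20.94 / R$42.99 = 0.4871.
Break-even revenue = fixed costs × price ÷ CM = R$1,631,800 × R$42.99 ÷ R$20.94 = R$3,350,099.

R$3,350,099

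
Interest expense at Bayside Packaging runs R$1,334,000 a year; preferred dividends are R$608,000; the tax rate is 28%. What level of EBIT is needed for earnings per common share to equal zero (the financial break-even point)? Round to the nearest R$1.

R$2,178,444

Preferred dividends are paid after tax, so their pre-tax equivalent is R$608,000 ÷ (1 − 0.28) = R$844,444.44.
EPS = 0 when EBIT covers interest plus the pre-tax preferred burden: R$1,334,000 + R$844,444.44 = R$2,178,444.44.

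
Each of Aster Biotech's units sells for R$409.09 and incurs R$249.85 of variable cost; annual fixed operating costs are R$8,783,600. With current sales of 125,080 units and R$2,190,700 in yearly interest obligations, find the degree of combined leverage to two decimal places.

2.23

Total contribution margin = 125,080 × R$159.24 = R$19,917,739.20.
EBIT = R$19,917,739.20 − R$8,783,600 = R$11,134,139.20. Interest = R$2,190,700.00.
DOL = R$19,917,739.20 ÷ R$11,134,139.20 = 1.7889; DFL = R$11,134,139.20 ÷ R$8,943,439.20 = 1.2450.
Combined leverage = 1.7889 × 1.2450 = 2.2272.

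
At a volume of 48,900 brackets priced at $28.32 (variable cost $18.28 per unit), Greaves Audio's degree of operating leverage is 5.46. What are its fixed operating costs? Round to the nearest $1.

Contribution at this volume is 48,900 × $10.04 = $490,956.00.
Since DOL = CM ÷ EBIT, EBIT = $490,956.00 ÷ 5.46 = $89,918.68.
And FC = contribution − EBIT = $490,956.00 − $89,918.68 = $401,037.

$401,037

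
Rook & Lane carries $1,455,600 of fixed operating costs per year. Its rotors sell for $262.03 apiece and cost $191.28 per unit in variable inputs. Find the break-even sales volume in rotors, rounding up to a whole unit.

Each unit contributes $262.03 − $191.28 = $70.75.
Break-even Q = $1,455,600 / $70.75 = 20,573.85 → 20,574 rotors.

20,574 rotors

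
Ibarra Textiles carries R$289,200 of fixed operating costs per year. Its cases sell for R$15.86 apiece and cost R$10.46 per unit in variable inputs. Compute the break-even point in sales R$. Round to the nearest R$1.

R$849,391

Contribution margin per unit = R$15.86 − R$10.46 = R$5.40, a CM ratio of R$5.40 ÷ R$15.86 = 0.3405.
Break-even sales = FC ÷ CM ratio = R$289,200 × R$15.86 / R$5.40 = R$849,391.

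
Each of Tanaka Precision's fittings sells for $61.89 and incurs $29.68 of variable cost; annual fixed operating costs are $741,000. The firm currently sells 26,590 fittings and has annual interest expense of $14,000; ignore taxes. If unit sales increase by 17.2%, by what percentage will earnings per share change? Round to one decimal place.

At 26,590 units, contribution = 26,590 × $32.21 = $856,463.90.
Operating income = contribution − fixed costs = $856,463.90 − $741,000 = $115,463.90.
After interest of $14,000.00, pre-tax earnings = $101,463.90.
DCL = total CM / (EBIT − I) = $856,463.90 / $101,463.90 = 8.4411.
EPS therefore changes by 8.4411 × (+17.2%) = +145.2%.

+145.2%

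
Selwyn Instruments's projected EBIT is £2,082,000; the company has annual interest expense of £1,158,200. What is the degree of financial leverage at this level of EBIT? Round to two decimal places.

Interest = £1,158,200.00.
Degree of financial leverage = EBIT / (EBIT − interest) = £2,082,000 / £923,800.00 = 2.2537.

2.25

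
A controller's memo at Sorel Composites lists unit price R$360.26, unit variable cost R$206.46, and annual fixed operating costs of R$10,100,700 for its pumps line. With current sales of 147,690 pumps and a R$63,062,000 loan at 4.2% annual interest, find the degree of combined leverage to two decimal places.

2.28

At 147,690 units, contribution = 147,690 × R$153.80 = R$22,714,722.00.
Operating income = contribution − fixed costs = R$22,714,722.00 − R$10,100,700 = R$12,614,022.00. Interest = R$2,648,604.00.
DOL = R$22,714,722.00 ÷ R$12,614,022.00 = 1.8008; DFL = R$12,614,022.00 ÷ R$9,965,418.00 = 1.2658.
Combined leverage = 1.8008 × 1.2658 = 2.2795.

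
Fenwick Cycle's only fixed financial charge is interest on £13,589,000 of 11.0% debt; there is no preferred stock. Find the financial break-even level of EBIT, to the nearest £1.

£1,494,790

Annual interest = 11.0% × £13,589,000 = £1,494,790.00.
With no preferred dividends, EPS = 0 when EBIT exactly covers interest, so the financial break-even EBIT is £1,494,790.00.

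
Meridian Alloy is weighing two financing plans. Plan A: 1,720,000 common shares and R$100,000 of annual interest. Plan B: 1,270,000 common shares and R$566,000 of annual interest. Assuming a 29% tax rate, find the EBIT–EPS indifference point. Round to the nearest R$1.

At indifference, (EBIT − 100,000)(1 − t)/1,720,000 = (EBIT − 566,000)(1 − t)/1,270,000.
The (1 − t) factor cancels: (EBIT − 100,000) × 1,270,000 = (EBIT − 566,000) × 1,720,000.
Solving, EBIT = (566,000·1,720,000 − 100,000·1,270,000) / (1,720,000 − 1,270,000) = 846,520,000,000 / 450,000 = 1,881,155.56.

R$1,881,156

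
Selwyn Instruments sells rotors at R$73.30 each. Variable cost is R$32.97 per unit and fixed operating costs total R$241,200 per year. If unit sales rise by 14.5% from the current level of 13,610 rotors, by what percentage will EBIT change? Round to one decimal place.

Total contribution margin = 13,610 × R$40.33 = R$548,891.30.
Subtracting fixed costs: EBIT = R$548,891.30 − R$241,200 = R$307,691.30.
DOL = contribution ÷ EBIT = R$548,891.30 ÷ R$307,691.30 = 1.7839.
Operating income changes by 1.7839 × +14.5% = +25.9%.

+25.9%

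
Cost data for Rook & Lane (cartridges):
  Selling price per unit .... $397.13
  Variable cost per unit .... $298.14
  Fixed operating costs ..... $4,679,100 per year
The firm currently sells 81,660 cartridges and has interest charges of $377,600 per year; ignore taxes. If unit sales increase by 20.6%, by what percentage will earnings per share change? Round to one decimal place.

+55.0%

At 81,660 units, contribution = 81,660 × $98.99 = $8,083,523.40.
Subtracting fixed costs: EBIT = $8,083,523.40 − $4,679,100 = $3,404,423.40.
Interest = $377,600.00, so EBIT − I = $3,026,823.40.
Degree of combined leverage = contribution ÷ (EBIT − I) = $8,083,523.40 ÷ $3,026,823.40 = 2.6706.
%ΔEPS = DCL × %ΔSales = 2.6706 × +20.6% = +55.0%.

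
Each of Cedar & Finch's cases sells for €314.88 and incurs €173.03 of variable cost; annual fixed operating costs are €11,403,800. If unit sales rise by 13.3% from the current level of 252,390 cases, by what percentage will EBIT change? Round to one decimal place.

Total contribution margin = 252,390 × €141.85 = €35,801,521.50.
Subtracting fixed costs: EBIT = €35,801,521.50 − €11,403,800 = €24,397,721.50.
Degree of operating leverage = €35,801,521.50 / €24,397,721.50 = 1.4674.
So EBIT moves 1.4674 × (+13.3%) = +19.5%.

+19.5%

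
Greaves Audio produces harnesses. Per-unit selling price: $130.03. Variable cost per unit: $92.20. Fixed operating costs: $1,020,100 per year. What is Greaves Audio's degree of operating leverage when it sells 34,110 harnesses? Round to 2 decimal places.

Total contribution margin = 34,110 × $37.83 = $1,290,381.30.
EBIT = $1,290,381.30 − $1,020,100 = $270,281.30.
So DOL = total CM / EBIT = $1,290,381.30 / $270,281.30 = 4.7742.

4.77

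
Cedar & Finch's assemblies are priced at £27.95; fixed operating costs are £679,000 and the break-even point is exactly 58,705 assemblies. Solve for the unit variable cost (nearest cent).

£16.38

At break-even, FC = Q × (P − VC), so P − VC = £679,000 ÷ 58,705 = £11.5663.
Hence VC = price − CM = £27.95 − £11.5663 = £16.38.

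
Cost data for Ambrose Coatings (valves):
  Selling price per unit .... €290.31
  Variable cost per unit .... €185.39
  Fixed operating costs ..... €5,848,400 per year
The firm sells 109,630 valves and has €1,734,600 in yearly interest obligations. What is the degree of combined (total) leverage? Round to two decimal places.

2.93

At 109,630 units, contribution = 109,630 × €104.92 = €11,502,379.60.
Subtracting fixed costs: EBIT = €11,502,379.60 − €5,848,400 = €5,653,979.60. Interest = €1,734,600.00.
DOL = €11,502,379.60 ÷ €5,653,979.60 = 2.0344; DFL = €5,653,979.60 ÷ €3,919,379.60 = 1.4426.
DCL = DOL × DFL = 2.0344 × 1.4426 = 2.9348.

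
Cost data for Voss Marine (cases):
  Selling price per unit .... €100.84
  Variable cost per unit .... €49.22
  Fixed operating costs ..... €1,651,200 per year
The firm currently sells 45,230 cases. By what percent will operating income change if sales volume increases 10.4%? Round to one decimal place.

At 45,230 units, contribution = 45,230 × €51.62 = €2,334,772.60.
Operating income = contribution − fixed costs = €2,334,772.60 − €1,651,200 = €683,572.60.
DOL = contribution ÷ EBIT = €2,334,772.60 ÷ €683,572.60 = 3.4155.
So EBIT moves 3.4155 × (+10.4%) = +35.5%.

+35.5%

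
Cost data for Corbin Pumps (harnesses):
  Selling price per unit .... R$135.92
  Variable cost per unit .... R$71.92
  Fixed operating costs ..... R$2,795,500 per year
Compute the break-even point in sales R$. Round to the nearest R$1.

Contribution margin per unit = R$135.92 − R$71.92 = R$64.00, a CM ratio of R$64.00 ÷ R$135.92 = 0.4709.
Break-even revenue = fixed costs × price ÷ CM = R$2,795,500 × R$135.92 ÷ R$64.00 = R$5,936,943.

R$5,936,943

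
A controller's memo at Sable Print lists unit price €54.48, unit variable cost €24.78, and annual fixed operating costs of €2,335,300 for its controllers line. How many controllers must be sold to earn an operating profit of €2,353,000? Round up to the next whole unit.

157,856 controllers

Each unit contributes €54.48 − €24.78 = €29.70.
Required volume = (fixed costs + target profit) ÷ CM = (€2,335,300 + €2,353,000) ÷ €29.70 = 157,855.22, so 157,856 controllers.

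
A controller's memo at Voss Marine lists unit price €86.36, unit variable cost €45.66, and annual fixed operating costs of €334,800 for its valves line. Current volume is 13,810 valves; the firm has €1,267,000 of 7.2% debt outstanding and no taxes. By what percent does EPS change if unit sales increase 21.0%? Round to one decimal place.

Contribution at this volume is 13,810 × €40.70 = €562,067.00.
Operating income = contribution − fixed costs = €562,067.00 − €334,800 = €227,267.00.
After interest of €91,224.00, pre-tax earnings = €136,043.00.
Degree of combined leverage = contribution ÷ (EBIT − I) = €562,067.00 ÷ €136,043.00 = 4.1315.
%ΔEPS = DCL × %ΔSales = 4.1315 × +21.0% = +86.8%.

+86.8%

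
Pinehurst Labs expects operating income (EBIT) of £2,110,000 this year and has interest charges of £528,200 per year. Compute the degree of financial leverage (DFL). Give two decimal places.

1.33

Interest = £528,200.00.
Degree of financial leverage = EBIT / (EBIT − interest) = £2,110,000 / £1,581,800.00 = 1.3339.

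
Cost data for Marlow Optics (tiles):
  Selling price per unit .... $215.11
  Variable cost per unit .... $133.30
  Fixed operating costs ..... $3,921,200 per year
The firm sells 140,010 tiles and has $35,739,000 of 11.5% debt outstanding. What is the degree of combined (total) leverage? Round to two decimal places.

At 140,010 units, contribution = 140,010 × $81.81 = $11,454,218.10.
EBIT = $11,454,218.10 − $3,921,200 = $7,533,018.10. Interest = $4,109,985.00.
DOL = $11,454,218.10 ÷ $7,533,018.10 = 1.5205; DFL = $7,533,018.10 ÷ $3,423,033.10 = 2.2007.
DCL = DOL × DFL = 1.5205 × 2.2007 = 3.3462.

3.35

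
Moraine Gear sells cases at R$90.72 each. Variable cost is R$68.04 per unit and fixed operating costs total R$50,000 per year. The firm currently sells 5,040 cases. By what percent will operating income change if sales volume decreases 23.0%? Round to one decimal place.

At 5,040 units, contribution = 5,040 × R$22.68 = R$114,307.20.
Subtracting fixed costs: EBIT = R$114,307.20 − R$50,000 = R$64,307.20.
DOL = contribution ÷ EBIT = R$114,307.20 ÷ R$64,307.20 = 1.7775.
Operating income changes by 1.7775 × -23.0% = -40.9%.

-40.9%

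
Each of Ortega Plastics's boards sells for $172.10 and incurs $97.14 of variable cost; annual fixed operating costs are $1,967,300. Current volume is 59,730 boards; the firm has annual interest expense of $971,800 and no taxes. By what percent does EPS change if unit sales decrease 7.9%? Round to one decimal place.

Contribution at this volume is 59,730 × $74.96 = $4,477,360.80.
EBIT = $4,477,360.80 − $1,967,300 = $2,510,060.80.
After interest of $971,800.00, pre-tax earnings = $1,538,260.80.
DCL = total CM / (EBIT − I) = $4,477,360.80 / $1,538,260.80 = 2.9107.
EPS therefore changes by 2.9107 × (-7.9%) = -23.0%.

-23.0%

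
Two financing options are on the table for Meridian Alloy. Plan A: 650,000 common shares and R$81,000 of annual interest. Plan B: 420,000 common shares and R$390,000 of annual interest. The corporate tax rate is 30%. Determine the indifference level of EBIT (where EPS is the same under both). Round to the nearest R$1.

R$954,261

Set EPS_A = EPS_B: (EBIT − R$81,000)(1 − 0.30) ÷ 650,000 = (EBIT − R$390,000)(1 − 0.30) ÷ 420,000.
The (1 − t) factor cancels: (EBIT − 81,000) × 420,000 = (EBIT − 390,000) × 650,000.
Solving, EBIT = (390,000·650,000 − 81,000·420,000) / (650,000 − 420,000) = 219,480,000,000 / 230,000 = 954,260.87.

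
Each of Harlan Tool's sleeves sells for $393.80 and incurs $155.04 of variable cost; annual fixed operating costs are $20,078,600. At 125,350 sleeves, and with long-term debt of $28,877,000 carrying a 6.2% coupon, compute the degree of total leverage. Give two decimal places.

3.71

Contribution at this volume is 125,350 × $238.76 = $29,928,566.00.
Subtracting fixed costs: EBIT = $29,928,566.00 − $20,078,600 = $9,849,966.00. Interest = $1,790,374.00.
DOL = $29,928,566.00 ÷ $9,849,966.00 = 3.0384; DFL = $9,849,966.00 ÷ $8,059,592.00 = 1.2221.
Combined leverage = 3.0384 × 1.2221 = 3.7132.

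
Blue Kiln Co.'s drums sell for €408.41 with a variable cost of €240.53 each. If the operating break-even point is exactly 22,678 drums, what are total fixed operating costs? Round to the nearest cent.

€3,807,182.64

Contribution margin per unit = €408.41 − €240.53 = €167.88.
Fixed costs = break-even units × CM = 22,678 × €167.88 = €3,807,182.64.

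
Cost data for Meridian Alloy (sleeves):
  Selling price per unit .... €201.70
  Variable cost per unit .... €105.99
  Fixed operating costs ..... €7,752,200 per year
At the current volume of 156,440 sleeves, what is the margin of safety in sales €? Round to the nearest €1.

€15,216,901

Contribution margin per unit = €201.70 − €105.99 = €95.71. Break-even units = €7,752,200 ÷ €95.71 = 80,996.76; break-even revenue = 80,996.76 × €201.70 = €16,337,046.70.
Current sales = 156,440 × €201.70 = €31,553,948.00.
Margin of safety = €31,553,948.00 − €16,337,046.70 = €15,216,901.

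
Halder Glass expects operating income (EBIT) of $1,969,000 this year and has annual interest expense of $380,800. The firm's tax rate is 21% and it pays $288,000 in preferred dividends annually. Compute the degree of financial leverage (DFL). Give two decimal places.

1.61

Annual interest charges come to $380,800.00.
Preferred dividends grossed up pre-tax: $288,000 / (1 − 0.21) = $364,556.96.
DFL = EBIT ÷ [EBIT − I − D_p/(1−t)] = $1,969,000 ÷ [$1,969,000 − $380,800.00 − $364,556.96] = $1,969,000 ÷ $1,223,643.04 = 1.6091.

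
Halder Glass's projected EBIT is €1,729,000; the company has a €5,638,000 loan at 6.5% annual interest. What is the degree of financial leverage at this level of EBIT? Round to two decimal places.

Interest = €366,470.00.
DFL = EBIT ÷ (EBIT − I) = €1,729,000 ÷ (€1,729,000 − €366,470.00) = €1,729,000 ÷ €1,362,530.00 = 1.2690.

1.27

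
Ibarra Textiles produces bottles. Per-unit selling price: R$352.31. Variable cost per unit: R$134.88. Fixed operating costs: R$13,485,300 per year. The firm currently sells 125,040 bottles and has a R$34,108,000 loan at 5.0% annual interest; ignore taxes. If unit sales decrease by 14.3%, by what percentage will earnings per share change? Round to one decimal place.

-32.4%

Total contribution margin = 125,040 × R$217.43 = R$27,187,447.20.
EBIT = R$27,187,447.20 − R$13,485,300 = R$13,702,147.20.
After interest of R$1,705,400.00, pre-tax earnings = R$11,996,747.20.
Degree of combined leverage = contribution ÷ (EBIT − I) = R$27,187,447.20 ÷ R$11,996,747.20 = 2.2662.
EPS therefore changes by 2.2662 × (-14.3%) = -32.4%.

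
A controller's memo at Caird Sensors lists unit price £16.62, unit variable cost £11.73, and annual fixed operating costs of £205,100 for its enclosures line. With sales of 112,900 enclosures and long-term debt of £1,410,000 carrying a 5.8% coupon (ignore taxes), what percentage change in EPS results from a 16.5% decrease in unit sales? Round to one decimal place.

At 112,900 units, contribution = 112,900 × £4.89 = £552,081.00.
Subtracting fixed costs: EBIT = £552,081.00 − £205,100 = £346,981.00.
Interest = £81,780.00, so EBIT − I = £265,201.00.
DCL = total CM / (EBIT − I) = £552,081.00 / £265,201.00 = 2.0817.
%ΔEPS = DCL × %ΔSales = 2.0817 × -16.5% = -34.3%.

-34.3%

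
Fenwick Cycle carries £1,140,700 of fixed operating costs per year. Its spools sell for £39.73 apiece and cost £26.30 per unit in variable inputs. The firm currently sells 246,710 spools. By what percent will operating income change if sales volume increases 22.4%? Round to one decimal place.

+34.2%

Contribution at this volume is 246,710 × £13.43 = £3,313,315.30.
EBIT = £3,313,315.30 − £1,140,700 = £2,172,615.30.
Degree of operating leverage = £3,313,315.30 / £2,172,615.30 = 1.5250.
So EBIT moves 1.5250 × (+22.4%) = +34.2%.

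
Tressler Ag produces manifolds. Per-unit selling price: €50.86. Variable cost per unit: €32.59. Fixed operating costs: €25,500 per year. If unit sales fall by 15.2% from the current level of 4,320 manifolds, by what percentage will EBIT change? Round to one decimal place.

Contribution at this volume is 4,320 × €18.27 = €78,926.40.
EBIT = €78,926.40 − €25,500 = €53,426.40.
DOL = contribution ÷ EBIT = €78,926.40 ÷ €53,426.40 = 1.4773.
%ΔEBIT = DOL × %ΔSales = 1.4773 × -15.2% = -22.5%.

-22.5%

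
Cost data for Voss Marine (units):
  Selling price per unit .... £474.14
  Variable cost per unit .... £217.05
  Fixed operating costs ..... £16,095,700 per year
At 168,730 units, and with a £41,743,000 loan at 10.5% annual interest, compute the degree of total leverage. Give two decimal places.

At 168,730 units, contribution = 168,730 × £257.09 = £43,378,795.70.
Subtracting fixed costs: EBIT = £43,378,795.70 − £16,095,700 = £27,283,095.70. Interest = £4,383,015.00.
DOL = £43,378,795.70 ÷ £27,283,095.70 = 1.5900; DFL = £27,283,095.70 ÷ £22,900,080.70 = 1.1914.
Combined leverage = 1.5900 × 1.1914 = 1.8943.

1.89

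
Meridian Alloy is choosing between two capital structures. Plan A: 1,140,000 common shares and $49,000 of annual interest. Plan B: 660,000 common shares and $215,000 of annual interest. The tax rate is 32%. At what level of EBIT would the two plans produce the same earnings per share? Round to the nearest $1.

Set EPS_A = EPS_B: (EBIT − $49,000)(1 − 0.32) ÷ 1,140,000 = (EBIT − $215,000)(1 − 0.32) ÷ 660,000.
Cancelling (1 − t) and cross-multiplying: 660,000·(EBIT − 49,000) = 1,140,000·(EBIT − 215,000).
Solving, EBIT = (215,000·1,140,000 − 49,000·660,000) / (1,140,000 − 660,000) = 212,760,000,000 / 480,000 = 443,250.00.

$443,250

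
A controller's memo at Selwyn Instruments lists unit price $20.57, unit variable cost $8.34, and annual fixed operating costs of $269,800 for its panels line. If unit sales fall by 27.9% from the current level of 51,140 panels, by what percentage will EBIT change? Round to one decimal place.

Contribution at this volume is 51,140 × $12.23 = $625,442.20.
EBIT = $625,442.20 − $269,800 = $355,642.20.
DOL = contribution ÷ EBIT = $625,442.20 ÷ $355,642.20 = 1.7586.
%ΔEBIT = DOL × %ΔSales = 1.7586 × -27.9% = -49.1%.

-49.1%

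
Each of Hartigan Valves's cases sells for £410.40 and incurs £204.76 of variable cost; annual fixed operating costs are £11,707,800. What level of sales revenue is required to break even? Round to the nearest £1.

Contribution margin per unit = £410.40 − £204.76 = £205.64, a CM ratio of £205.64 ÷ £410.40 = 0.5011.
Break-even sales = FC ÷ CM ratio = £11,707,800 × £410.40 / £205.64 = £23,365,499.

£23,365,499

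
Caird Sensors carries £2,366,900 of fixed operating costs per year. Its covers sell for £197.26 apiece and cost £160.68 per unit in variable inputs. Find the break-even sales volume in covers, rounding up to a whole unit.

64,705 covers

Contribution margin per unit = £197.26 − £160.68 = £36.58.
Break-even Q = £2,366,900 / £36.58 = 64,704.76 → 64,705 covers.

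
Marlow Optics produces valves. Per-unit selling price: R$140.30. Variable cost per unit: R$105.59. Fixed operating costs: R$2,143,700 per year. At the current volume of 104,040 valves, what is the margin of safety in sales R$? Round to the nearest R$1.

R$5,931,842

Unit CM = price − variable cost = R$140.30 − R$105.59 = R$34.71. Break-even units = R$2,143,700 ÷ R$34.71 = 61,760.30; break-even revenue = 61,760.30 × R$140.30 = R$8,664,970.04.
Current sales = 104,040 × R$140.30 = R$14,596,812.00.
Margin of safety = R$14,596,812.00 − R$8,664,970.04 = R$5,931,842.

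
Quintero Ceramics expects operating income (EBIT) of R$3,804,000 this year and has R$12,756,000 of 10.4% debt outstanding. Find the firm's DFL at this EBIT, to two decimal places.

1.54

Annual interest charges come to R$1,326,624.00.
DFL = EBIT ÷ (EBIT − I) = R$3,804,000 ÷ (R$3,804,000 − R$1,326,624.00) = R$3,804,000 ÷ R$2,477,376.00 = 1.5355.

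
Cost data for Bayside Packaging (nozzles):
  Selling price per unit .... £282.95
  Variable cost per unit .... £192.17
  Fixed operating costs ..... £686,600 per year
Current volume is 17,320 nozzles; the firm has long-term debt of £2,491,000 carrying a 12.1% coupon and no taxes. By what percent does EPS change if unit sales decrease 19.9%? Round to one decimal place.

At 17,320 units, contribution = 17,320 × £90.78 = £1,572,309.60.
Subtracting fixed costs: EBIT = £1,572,309.60 − £686,600 = £885,709.60.
Interest = £301,411.00, so EBIT − I = £584,298.60.
DCL = total CM / (EBIT − I) = £1,572,309.60 / £584,298.60 = 2.6909.
%ΔEPS = DCL × %ΔSales = 2.6909 × -19.9% = -53.5%.

-53.5%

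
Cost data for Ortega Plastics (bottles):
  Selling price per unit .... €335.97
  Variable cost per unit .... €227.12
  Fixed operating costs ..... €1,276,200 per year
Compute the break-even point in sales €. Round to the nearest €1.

€3,939,044

CM per unit = €335.97 − €227.12 = €108.85; CM ratio = €108.85 / €335.97 = 0.3240.
Break-even sales = FC ÷ CM ratio = €1,276,200 × €335.97 / €108.85 = €3,939,044.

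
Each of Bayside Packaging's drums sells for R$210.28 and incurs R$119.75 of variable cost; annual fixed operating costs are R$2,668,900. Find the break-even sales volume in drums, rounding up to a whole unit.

Contribution margin per unit = R$210.28 − R$119.75 = R$90.53.
Units to break even: R$2,668,900 ÷ R$90.53 = 29,480.84, rounded up to 29,481.

29,481 drums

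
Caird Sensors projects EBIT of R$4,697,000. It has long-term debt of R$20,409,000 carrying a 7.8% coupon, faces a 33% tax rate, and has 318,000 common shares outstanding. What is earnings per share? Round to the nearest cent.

R$6.54

Interest = R$1,591,902.00, so EBT = R$4,697,000 − R$1,591,902.00 = R$3,105,098.00.
Net income = R$3,105,098.00 × (1 − 0.33) = R$2,080,415.66.
Per share: R$2,080,415.66 / 318,000 shares = R$6.54.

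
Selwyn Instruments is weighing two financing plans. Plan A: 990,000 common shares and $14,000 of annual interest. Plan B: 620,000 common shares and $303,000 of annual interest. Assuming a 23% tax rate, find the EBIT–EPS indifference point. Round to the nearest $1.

$787,270

Set EPS_A = EPS_B: (EBIT − $14,000)(1 − 0.23) ÷ 990,000 = (EBIT − $303,000)(1 − 0.23) ÷ 620,000.
The (1 − t) factor cancels: (EBIT − 14,000) × 620,000 = (EBIT − 303,000) × 990,000.
EBIT × (990,000 − 620,000) = 303,000 × 990,000 − 14,000 × 620,000 = 291,290,000,000, so EBIT = 291,290,000,000 ÷ 370,000 = 787,270.27.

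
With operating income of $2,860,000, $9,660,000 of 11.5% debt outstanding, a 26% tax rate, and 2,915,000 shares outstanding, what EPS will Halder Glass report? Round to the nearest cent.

Pre-tax income = $2,860,000 − $1,110,900.00 = $1,749,100.00.
Net income = $1,749,100.00 × (1 − 0.26) = $1,294,334.00.
EPS = $1,294,334.00 ÷ 2,915,000 = $0.44.

$0.44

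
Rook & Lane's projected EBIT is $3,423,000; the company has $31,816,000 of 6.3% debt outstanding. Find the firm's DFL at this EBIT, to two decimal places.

2.41

Annual interest charges come to $2,004,408.00.
DFL = EBIT ÷ (EBIT − I) = $3,423,000 ÷ ($3,423,000 − $2,004,408.00) = $3,423,000 ÷ $1,418,592.00 = 2.4130.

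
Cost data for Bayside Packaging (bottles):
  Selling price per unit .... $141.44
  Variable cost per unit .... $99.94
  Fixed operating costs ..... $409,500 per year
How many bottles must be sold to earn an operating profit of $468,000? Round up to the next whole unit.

21,145 bottles

Contribution margin per unit = $141.44 − $99.94 = $41.50.
Need Q such that Q × $41.50 − $409,500 = $468,000, i.e. Q = $877,500 / $41.50 = 21,144.58 → 21,145.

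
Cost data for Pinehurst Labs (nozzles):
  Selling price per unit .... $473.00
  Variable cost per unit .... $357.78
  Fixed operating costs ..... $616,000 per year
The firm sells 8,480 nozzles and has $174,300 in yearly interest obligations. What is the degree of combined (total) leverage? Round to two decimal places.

5.23

Total contribution margin = 8,480 × $115.22 = $977,065.60.
EBIT = $977,065.60 − $616,000 = $361,065.60. Interest = $174,300.00.
DOL = $977,065.60 ÷ $361,065.60 = 2.7061; DFL = $361,065.60 ÷ $186,765.60 = 1.9333.
DCL = DOL × DFL = 2.7061 × 1.9333 = 5.2317.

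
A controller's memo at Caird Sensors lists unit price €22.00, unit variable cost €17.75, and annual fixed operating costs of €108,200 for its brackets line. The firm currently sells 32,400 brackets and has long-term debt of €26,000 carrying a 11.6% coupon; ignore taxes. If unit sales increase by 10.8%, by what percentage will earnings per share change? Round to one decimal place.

+56.2%

At 32,400 units, contribution = 32,400 × €4.25 = €137,700.00.
Subtracting fixed costs: EBIT = €137,700.00 − €108,200 = €29,500.00.
Interest = €3,016.00, so EBIT − I = €26,484.00.
DCL = total CM / (EBIT − I) = €137,700.00 / €26,484.00 = 5.1994.
%ΔEPS = DCL × %ΔSales = 5.1994 × +10.8% = +56.2%.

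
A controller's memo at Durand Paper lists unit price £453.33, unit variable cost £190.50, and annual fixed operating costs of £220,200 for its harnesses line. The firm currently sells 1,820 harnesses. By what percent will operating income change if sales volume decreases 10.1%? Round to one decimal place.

-18.7%

Contribution at this volume is 1,820 × £262.83 = £478,350.60.
Operating income = contribution − fixed costs = £478,350.60 − £220,200 = £258,150.60.
So DOL = total CM / EBIT = £478,350.60 / £258,150.60 = 1.8530.
Operating income changes by 1.8530 × -10.1% = -18.7%.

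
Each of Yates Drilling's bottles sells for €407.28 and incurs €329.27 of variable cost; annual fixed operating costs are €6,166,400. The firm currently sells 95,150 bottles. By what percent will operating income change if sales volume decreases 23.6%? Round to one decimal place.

-139.4%

Contribution at this volume is 95,150 × €78.01 = €7,422,651.50.
EBIT = €7,422,651.50 − €6,166,400 = €1,256,251.50.
Degree of operating leverage = €7,422,651.50 / €1,256,251.50 = 5.9086.
%ΔEBIT = DOL × %ΔSales = 5.9086 × -23.6% = -139.4%.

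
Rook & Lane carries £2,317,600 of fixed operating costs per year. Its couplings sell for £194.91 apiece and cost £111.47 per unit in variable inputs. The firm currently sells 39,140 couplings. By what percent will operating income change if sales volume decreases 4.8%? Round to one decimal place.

-16.5%

At 39,140 units, contribution = 39,140 × £83.44 = £3,265,841.60.
EBIT = £3,265,841.60 − £2,317,600 = £948,241.60.
So DOL = total CM / EBIT = £3,265,841.60 / £948,241.60 = 3.4441.
Operating income changes by 3.4441 × -4.8% = -16.5%.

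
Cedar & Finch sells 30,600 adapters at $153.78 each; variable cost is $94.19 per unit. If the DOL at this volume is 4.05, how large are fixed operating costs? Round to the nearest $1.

$1,373,218

At 30,600 units, contribution = 30,600 × $59.59 = $1,823,454.00.
DOL = contribution / EBIT, so EBIT = $1,823,454.00 / 4.05 = $450,235.56.
And FC = contribution − EBIT = $1,823,454.00 − $450,235.56 = $1,373,218.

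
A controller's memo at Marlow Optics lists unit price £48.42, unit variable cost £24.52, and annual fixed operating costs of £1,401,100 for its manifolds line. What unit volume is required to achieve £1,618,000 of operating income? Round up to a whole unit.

Unit CM = price − variable cost = £48.42 − £24.52 = £23.90.
Required volume = (fixed costs + target profit) ÷ CM = (£1,401,100 + £1,618,000) ÷ £23.90 = 126,322.18, so 126,323 manifolds.

126,323 manifolds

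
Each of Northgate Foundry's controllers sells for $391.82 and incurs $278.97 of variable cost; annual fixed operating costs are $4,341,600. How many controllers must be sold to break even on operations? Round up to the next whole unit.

38,473 controllers

Unit CM = price − variable cost = $391.82 − $278.97 = $112.85.
Units to break even: $4,341,600 ÷ $112.85 = 38,472.31, rounded up to 38,473.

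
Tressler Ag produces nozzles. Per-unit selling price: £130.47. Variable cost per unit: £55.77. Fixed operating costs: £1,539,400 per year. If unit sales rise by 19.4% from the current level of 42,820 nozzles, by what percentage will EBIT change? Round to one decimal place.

Total contribution margin = 42,820 × £74.70 = £3,198,654.00.
Subtracting fixed costs: EBIT = £3,198,654.00 − £1,539,400 = £1,659,254.00.
So DOL = total CM / EBIT = £3,198,654.00 / £1,659,254.00 = 1.9278.
Operating income changes by 1.9278 × +19.4% = +37.4%.

+37.4%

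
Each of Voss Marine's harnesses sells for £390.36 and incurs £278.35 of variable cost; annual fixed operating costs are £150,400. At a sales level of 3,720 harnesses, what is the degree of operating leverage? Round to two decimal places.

At 3,720 units, contribution = 3,720 × £112.01 = £416,677.20.
Subtracting fixed costs: EBIT = £416,677.20 − £150,400 = £266,277.20.
Degree of operating leverage = £416,677.20 / £266,277.20 = 1.5648.

1.56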